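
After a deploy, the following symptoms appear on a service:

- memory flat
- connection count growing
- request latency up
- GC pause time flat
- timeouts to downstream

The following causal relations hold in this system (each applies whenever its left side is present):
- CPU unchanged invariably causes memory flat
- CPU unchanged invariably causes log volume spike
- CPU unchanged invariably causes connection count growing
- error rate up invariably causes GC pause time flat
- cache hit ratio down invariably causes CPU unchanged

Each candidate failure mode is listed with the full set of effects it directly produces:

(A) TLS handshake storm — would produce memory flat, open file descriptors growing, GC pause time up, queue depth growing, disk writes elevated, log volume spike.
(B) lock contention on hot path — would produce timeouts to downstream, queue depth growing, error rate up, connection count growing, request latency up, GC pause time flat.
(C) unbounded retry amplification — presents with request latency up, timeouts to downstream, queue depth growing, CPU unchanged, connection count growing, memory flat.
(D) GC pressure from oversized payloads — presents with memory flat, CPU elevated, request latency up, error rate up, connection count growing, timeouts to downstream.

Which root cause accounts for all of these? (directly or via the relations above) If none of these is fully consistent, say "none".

D

For each candidate, compare predicted effects to what was observed:
(A) TLS handshake storm — fails on connection count growing, request latency up, GC pause time flat, timeouts to downstream (predicts GC pause time up, not GC pause time flat)
(B) lock contention on hot path — does not account for memory flat
(C) unbounded retry amplification — memory flat ✓; connection count growing ✓; request latency up ✓; GC pause time flat ✗; timeouts to downstream ✓
(D) GC pressure from oversized payloads — memory flat ✓; connection count growing ✓; request latency up ✓; GC pause time flat ✓ (via error rate up → GC pause time flat); timeouts to downstream ✓
(D) alone accounts for all the evidence.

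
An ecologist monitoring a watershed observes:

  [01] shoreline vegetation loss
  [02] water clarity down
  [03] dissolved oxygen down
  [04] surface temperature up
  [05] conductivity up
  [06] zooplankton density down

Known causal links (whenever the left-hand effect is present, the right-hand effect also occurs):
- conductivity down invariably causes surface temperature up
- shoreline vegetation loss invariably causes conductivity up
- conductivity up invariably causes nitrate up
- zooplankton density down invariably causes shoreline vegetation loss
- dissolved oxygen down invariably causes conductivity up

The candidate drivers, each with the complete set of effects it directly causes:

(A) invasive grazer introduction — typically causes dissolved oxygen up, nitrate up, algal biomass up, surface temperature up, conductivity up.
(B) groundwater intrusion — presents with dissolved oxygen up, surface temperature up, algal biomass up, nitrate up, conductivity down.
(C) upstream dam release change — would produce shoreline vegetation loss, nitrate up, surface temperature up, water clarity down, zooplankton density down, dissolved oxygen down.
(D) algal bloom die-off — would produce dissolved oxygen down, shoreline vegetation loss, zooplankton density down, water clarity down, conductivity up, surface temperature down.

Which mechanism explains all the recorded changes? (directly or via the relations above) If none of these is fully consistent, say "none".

Per-candidate check:
(A) invasive grazer introduction — shoreline vegetation loss miss; water clarity down miss; dissolved oxygen down miss; surface temperature up match; conductivity up match; zooplankton density down miss
(B) groundwater intrusion — shoreline vegetation loss miss; water clarity down miss; dissolved oxygen down miss; surface temperature up match; conductivity up miss; zooplankton density down miss
(C) upstream dam release change — accounts for every observation (conductivity up through shoreline vegetation loss → conductivity up)
(D) algal bloom die-off — shoreline vegetation loss match; water clarity down match; dissolved oxygen down match; surface temperature up miss; conductivity up match; zooplankton density down match
(C) alone accounts for all the evidence.

C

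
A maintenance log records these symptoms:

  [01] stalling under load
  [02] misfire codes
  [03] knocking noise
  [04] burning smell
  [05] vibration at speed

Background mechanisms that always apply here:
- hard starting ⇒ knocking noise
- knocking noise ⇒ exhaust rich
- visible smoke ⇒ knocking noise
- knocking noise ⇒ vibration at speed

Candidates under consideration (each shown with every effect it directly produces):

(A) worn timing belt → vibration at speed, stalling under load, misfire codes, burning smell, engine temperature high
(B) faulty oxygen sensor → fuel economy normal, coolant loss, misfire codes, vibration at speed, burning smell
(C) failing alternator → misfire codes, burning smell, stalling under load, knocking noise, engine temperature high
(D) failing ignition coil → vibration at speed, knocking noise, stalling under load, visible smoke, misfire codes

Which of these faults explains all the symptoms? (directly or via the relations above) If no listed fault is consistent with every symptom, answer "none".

C

Testing each hypothesis:
(A) worn timing belt — stalling under load yes; misfire codes yes; knocking noise NO; burning smell yes; vibration at speed yes
(B) faulty oxygen sensor — stalling under load NO; misfire codes yes; knocking noise NO; burning smell yes; vibration at speed yes
(C) failing alternator — stalling under load yes; misfire codes yes; knocking noise yes; burning smell yes; vibration at speed yes (through knocking noise → vibration at speed)
(D) failing ignition coil — does not account for burning smell
Only (C) is consistent with every observation.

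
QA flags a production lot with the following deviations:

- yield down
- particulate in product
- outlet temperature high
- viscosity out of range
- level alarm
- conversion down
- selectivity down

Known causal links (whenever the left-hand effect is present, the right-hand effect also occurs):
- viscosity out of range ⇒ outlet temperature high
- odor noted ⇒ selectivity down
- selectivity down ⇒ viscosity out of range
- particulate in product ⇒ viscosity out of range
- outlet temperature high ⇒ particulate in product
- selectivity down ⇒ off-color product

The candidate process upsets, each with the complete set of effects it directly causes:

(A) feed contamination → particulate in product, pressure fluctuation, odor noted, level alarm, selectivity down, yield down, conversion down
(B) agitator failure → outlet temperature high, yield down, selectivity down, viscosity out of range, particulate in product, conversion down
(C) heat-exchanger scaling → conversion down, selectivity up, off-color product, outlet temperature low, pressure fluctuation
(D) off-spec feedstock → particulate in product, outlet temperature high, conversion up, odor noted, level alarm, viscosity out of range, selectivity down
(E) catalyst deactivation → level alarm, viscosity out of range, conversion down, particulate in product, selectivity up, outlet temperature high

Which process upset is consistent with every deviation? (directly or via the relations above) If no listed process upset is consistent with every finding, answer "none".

Per-candidate check:
(A) feed contamination — yield down ✓; particulate in product ✓; outlet temperature high ✓ (through selectivity down → viscosity out of range → outlet temperature high); viscosity out of range ✓ (through selectivity down → viscosity out of range); level alarm ✓; conversion down ✓; selectivity down ✓
(B) agitator failure — yield down ✓; particulate in product ✓; outlet temperature high ✓; viscosity out of range ✓; level alarm ✗; conversion down ✓; selectivity down ✓
(C) heat-exchanger scaling — yield down ✗; particulate in product ✗; outlet temperature high ✗; viscosity out of range ✗; level alarm ✗; conversion down ✓; selectivity down ✗
(D) off-spec feedstock — fails on yield down, conversion down (predicts conversion up, not conversion down)
(E) catalyst deactivation — yield down ✗; particulate in product ✓; outlet temperature high ✓; viscosity out of range ✓; level alarm ✓; conversion down ✓; selectivity down ✗
(A) alone accounts for all the evidence.

A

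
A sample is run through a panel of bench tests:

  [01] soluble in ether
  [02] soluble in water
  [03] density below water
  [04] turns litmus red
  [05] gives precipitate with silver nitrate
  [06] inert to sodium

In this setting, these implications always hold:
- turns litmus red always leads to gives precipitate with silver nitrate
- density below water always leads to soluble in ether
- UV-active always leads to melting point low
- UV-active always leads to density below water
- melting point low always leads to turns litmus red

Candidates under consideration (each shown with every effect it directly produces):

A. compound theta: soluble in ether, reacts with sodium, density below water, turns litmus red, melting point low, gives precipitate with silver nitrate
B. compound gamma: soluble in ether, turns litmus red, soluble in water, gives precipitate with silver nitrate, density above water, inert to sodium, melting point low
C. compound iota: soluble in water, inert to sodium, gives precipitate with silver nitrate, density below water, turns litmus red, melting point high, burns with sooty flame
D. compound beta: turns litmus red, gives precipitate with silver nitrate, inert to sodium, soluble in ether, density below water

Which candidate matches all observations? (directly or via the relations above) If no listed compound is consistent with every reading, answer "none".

C

Per-candidate check:
(A) compound theta — soluble in ether yes; soluble in water NO; density below water yes; turns litmus red yes; gives precipitate with silver nitrate yes; inert to sodium NO
(B) compound gamma — fails on density below water (predicts density above water, not density below water)
(C) compound iota — accounts for every observation (soluble in ether via density below water → soluble in ether)
(D) compound beta — does not account for soluble in water
Only (C) is consistent with every observation.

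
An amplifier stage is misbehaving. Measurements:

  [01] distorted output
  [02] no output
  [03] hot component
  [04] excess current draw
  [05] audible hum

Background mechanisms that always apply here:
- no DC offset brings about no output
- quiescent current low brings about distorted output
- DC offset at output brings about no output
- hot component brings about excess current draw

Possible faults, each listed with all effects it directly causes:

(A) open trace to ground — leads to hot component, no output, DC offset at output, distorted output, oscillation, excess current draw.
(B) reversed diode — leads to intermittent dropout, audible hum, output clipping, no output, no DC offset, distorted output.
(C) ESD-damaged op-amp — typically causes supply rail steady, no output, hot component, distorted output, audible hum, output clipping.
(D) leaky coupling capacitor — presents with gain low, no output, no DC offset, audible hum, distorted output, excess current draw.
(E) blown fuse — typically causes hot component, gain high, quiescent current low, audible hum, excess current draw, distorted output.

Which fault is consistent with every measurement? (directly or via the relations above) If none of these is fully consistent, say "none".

Checking each candidate against the observations:
(A) open trace to ground — does not account for audible hum
(B) reversed diode — distorted output yes; no output yes; hot component NO; excess current draw NO; audible hum yes
(C) ESD-damaged op-amp — accounts for every observation (excess current draw by hot component → excess current draw)
(D) leaky coupling capacitor — does not account for hot component
(E) blown fuse — distorted output yes; no output NO; hot component yes; excess current draw yes; audible hum yes
Only (C) is consistent with every observation.

C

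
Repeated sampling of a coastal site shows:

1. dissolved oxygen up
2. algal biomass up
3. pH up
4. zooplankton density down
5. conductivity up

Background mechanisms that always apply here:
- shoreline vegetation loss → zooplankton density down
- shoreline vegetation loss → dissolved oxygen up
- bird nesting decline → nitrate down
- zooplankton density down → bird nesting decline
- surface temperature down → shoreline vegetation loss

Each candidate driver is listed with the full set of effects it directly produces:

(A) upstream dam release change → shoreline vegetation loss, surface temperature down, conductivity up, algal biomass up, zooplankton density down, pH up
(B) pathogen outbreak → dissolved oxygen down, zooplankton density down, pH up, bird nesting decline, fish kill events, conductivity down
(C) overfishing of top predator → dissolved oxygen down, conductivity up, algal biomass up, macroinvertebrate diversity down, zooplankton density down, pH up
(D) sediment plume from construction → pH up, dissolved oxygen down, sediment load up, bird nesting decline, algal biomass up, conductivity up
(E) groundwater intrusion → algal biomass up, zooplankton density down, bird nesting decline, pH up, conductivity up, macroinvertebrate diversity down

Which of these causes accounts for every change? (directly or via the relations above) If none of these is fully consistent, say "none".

A

Testing each hypothesis:
(A) upstream dam release change — accounts for every observation (dissolved oxygen up by shoreline vegetation loss → dissolved oxygen up)
(B) pathogen outbreak — dissolved oxygen up ✗; algal biomass up ✗; pH up ✓; zooplankton density down ✓; conductivity up ✗
(C) overfishing of top predator — fails on dissolved oxygen up (predicts dissolved oxygen down, not dissolved oxygen up)
(D) sediment plume from construction — dissolved oxygen up ✗; algal biomass up ✓; pH up ✓; zooplankton density down ✗; conductivity up ✓
(E) groundwater intrusion — dissolved oxygen up ✗; algal biomass up ✓; pH up ✓; zooplankton density down ✓; conductivity up ✓
(A) alone accounts for all the evidence.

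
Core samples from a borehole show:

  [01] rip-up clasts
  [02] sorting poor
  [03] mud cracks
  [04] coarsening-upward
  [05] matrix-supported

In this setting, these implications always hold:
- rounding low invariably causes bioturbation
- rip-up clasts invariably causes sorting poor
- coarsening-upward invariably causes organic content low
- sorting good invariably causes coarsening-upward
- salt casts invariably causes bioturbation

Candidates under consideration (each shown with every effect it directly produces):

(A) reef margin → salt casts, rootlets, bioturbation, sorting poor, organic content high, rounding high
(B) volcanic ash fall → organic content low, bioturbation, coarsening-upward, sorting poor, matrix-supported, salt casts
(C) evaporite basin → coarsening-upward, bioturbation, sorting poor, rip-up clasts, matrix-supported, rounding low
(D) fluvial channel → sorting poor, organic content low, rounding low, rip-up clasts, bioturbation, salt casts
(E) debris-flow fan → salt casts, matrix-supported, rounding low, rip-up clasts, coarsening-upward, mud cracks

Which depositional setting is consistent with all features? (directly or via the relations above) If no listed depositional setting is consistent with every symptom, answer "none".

E

Per-candidate check:
(A) reef margin — rip-up clasts miss; sorting poor match; mud cracks miss; coarsening-upward miss; matrix-supported miss
(B) volcanic ash fall — rip-up clasts miss; sorting poor match; mud cracks miss; coarsening-upward match; matrix-supported match
(C) evaporite basin — rip-up clasts match; sorting poor match; mud cracks miss; coarsening-upward match; matrix-supported match
(D) fluvial channel — does not account for mud cracks, coarsening-upward, matrix-supported
(E) debris-flow fan — accounts for every observation (sorting poor through rip-up clasts → sorting poor)
Only (E) is consistent with every observation.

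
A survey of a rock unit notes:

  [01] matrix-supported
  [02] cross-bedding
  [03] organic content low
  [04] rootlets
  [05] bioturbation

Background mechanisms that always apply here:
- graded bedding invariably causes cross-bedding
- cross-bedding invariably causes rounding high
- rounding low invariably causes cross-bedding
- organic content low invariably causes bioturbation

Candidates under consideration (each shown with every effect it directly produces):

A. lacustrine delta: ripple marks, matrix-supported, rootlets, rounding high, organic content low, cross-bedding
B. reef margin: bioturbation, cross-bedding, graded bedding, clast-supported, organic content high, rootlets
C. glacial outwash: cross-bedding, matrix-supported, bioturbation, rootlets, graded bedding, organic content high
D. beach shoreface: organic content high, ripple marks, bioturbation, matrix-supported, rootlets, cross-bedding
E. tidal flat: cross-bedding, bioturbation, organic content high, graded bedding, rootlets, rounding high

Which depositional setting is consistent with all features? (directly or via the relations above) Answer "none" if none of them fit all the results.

Per-candidate check:
(A) lacustrine delta — matrix-supported match; cross-bedding match; organic content low match; rootlets match; bioturbation match (by organic content low → bioturbation)
(B) reef margin — fails on matrix-supported, organic content low (predicts clast-supported, not matrix-supported; predicts organic content high, not organic content low)
(C) glacial outwash — fails on organic content low (predicts organic content high, not organic content low)
(D) beach shoreface — fails on organic content low (predicts organic content high, not organic content low)
(E) tidal flat — fails on matrix-supported, organic content low (predicts organic content high, not organic content low)
Only (A) is consistent with every observation.

A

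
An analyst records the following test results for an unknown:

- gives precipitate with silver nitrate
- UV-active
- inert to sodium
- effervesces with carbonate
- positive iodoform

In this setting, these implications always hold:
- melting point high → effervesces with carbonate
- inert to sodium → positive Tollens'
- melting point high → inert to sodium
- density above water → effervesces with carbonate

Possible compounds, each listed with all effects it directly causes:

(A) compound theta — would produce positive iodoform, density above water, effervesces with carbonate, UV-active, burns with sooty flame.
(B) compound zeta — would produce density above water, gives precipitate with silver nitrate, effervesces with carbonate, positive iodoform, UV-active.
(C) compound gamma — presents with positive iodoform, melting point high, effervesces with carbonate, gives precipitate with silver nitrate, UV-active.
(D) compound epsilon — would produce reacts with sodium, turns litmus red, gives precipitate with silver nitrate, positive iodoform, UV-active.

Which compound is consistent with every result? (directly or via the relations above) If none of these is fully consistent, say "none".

C

Testing each hypothesis:
(A) compound theta — does not account for gives precipitate with silver nitrate, inert to sodium
(B) compound zeta — gives precipitate with silver nitrate match; UV-active match; inert to sodium miss; effervesces with carbonate match; positive iodoform match
(C) compound gamma — accounts for every observation (inert to sodium via melting point high → inert to sodium)
(D) compound epsilon — gives precipitate with silver nitrate match; UV-active match; inert to sodium miss; effervesces with carbonate miss; positive iodoform match
(C) is the only candidate with no mismatches.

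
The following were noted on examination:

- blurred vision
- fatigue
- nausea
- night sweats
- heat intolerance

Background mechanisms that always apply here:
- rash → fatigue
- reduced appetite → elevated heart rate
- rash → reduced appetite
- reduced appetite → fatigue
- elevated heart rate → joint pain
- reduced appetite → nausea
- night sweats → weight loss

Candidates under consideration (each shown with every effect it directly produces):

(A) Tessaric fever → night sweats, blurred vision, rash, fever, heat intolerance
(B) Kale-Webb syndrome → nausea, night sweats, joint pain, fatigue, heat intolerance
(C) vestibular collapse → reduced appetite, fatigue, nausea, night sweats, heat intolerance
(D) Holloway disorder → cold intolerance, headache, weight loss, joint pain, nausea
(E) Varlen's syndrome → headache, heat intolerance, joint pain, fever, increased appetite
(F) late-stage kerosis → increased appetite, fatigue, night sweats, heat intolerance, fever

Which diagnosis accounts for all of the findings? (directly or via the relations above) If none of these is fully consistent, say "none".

A

For each candidate, compare predicted effects to what was observed:
(A) Tessaric fever — accounts for every observation (fatigue via rash → fatigue)
(B) Kale-Webb syndrome — blurred vision miss; fatigue match; nausea match; night sweats match; heat intolerance match
(C) vestibular collapse — blurred vision miss; fatigue match; nausea match; night sweats match; heat intolerance match
(D) Holloway disorder — fails on blurred vision, fatigue, night sweats, heat intolerance (predicts cold intolerance, not heat intolerance)
(E) Varlen's syndrome — blurred vision miss; fatigue miss; nausea miss; night sweats miss; heat intolerance match
(F) late-stage kerosis — does not account for blurred vision, nausea
Only (A) is consistent with every observation.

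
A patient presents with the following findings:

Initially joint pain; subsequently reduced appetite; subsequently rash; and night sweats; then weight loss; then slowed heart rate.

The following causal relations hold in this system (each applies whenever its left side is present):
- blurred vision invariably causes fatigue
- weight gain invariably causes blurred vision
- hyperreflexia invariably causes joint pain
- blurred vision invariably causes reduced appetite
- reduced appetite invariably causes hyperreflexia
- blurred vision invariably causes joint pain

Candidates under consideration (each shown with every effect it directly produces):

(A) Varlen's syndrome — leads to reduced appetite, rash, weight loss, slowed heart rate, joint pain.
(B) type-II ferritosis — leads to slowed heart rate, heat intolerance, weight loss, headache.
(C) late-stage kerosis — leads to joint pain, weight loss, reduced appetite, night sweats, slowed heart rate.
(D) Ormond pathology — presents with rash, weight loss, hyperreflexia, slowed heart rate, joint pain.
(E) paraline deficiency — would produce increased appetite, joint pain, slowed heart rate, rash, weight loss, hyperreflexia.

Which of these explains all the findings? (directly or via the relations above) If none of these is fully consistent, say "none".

none

Checking each candidate against the observations:
(A) Varlen's syndrome — does not account for night sweats
(B) type-II ferritosis — does not account for joint pain, reduced appetite, rash, night sweats
(C) late-stage kerosis — joint pain yes; reduced appetite yes; rash NO; night sweats yes; weight loss yes; slowed heart rate yes
(D) Ormond pathology — does not account for reduced appetite, night sweats
(E) paraline deficiency — joint pain yes; reduced appetite NO; rash yes; night sweats NO; weight loss yes; slowed heart rate yes
Every candidate fails on at least one observation.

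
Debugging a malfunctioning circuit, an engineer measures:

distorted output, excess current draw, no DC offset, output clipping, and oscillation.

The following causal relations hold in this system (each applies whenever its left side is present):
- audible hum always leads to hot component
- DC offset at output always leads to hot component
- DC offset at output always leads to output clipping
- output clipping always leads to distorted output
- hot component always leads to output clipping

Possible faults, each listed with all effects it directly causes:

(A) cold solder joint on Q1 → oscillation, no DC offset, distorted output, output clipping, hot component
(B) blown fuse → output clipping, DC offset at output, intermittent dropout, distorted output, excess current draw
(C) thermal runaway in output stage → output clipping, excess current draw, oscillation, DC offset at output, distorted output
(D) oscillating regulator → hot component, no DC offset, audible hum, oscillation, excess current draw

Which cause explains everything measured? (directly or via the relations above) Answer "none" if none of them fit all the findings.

D

For each candidate, compare predicted effects to what was observed:
(A) cold solder joint on Q1 — distorted output +; excess current draw -; no DC offset +; output clipping +; oscillation +
(B) blown fuse — distorted output +; excess current draw +; no DC offset -; output clipping +; oscillation -
(C) thermal runaway in output stage — fails on no DC offset (predicts DC offset at output, not no DC offset)
(D) oscillating regulator — distorted output + (through hot component → output clipping → distorted output); excess current draw +; no DC offset +; output clipping + (through hot component → output clipping); oscillation +
(D) is the only candidate with no mismatches.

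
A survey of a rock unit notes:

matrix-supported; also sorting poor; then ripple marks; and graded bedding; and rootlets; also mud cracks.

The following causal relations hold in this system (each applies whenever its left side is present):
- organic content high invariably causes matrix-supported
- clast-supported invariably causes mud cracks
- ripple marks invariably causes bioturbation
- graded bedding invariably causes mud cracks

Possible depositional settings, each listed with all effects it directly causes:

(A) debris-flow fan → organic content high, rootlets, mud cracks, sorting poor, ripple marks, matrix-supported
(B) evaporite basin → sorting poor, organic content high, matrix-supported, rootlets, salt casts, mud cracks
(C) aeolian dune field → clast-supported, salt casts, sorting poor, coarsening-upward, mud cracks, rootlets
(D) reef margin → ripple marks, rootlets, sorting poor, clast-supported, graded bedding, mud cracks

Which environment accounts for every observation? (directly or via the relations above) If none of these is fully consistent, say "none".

Testing each hypothesis:
(A) debris-flow fan — matrix-supported match; sorting poor match; ripple marks match; graded bedding miss; rootlets match; mud cracks match
(B) evaporite basin — does not account for ripple marks, graded bedding
(C) aeolian dune field — matrix-supported miss; sorting poor match; ripple marks miss; graded bedding miss; rootlets match; mud cracks match
(D) reef margin — matrix-supported miss; sorting poor match; ripple marks match; graded bedding match; rootlets match; mud cracks match
Every candidate fails on at least one observation.

none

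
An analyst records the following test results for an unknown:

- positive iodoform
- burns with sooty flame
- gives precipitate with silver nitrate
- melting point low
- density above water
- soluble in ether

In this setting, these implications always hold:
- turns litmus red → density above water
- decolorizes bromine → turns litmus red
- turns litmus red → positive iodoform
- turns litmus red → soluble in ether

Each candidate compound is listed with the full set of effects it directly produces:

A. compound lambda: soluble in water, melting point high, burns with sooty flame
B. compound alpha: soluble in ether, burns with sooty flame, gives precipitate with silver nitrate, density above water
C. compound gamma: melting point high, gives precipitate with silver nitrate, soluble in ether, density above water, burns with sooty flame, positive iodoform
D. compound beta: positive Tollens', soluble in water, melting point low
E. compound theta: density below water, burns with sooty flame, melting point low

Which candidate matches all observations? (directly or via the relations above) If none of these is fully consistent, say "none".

none

Checking each candidate against the observations:
(A) compound lambda — fails on positive iodoform, gives precipitate with silver nitrate, melting point low, density above water, soluble in ether (predicts melting point high, not melting point low)
(B) compound alpha — positive iodoform -; burns with sooty flame +; gives precipitate with silver nitrate +; melting point low -; density above water +; soluble in ether +
(C) compound gamma — positive iodoform +; burns with sooty flame +; gives precipitate with silver nitrate +; melting point low -; density above water +; soluble in ether +
(D) compound beta — does not account for positive iodoform, burns with sooty flame, gives precipitate with silver nitrate, density above water, soluble in ether
(E) compound theta — positive iodoform -; burns with sooty flame +; gives precipitate with silver nitrate -; melting point low +; density above water -; soluble in ether -
No candidate is consistent with all observations.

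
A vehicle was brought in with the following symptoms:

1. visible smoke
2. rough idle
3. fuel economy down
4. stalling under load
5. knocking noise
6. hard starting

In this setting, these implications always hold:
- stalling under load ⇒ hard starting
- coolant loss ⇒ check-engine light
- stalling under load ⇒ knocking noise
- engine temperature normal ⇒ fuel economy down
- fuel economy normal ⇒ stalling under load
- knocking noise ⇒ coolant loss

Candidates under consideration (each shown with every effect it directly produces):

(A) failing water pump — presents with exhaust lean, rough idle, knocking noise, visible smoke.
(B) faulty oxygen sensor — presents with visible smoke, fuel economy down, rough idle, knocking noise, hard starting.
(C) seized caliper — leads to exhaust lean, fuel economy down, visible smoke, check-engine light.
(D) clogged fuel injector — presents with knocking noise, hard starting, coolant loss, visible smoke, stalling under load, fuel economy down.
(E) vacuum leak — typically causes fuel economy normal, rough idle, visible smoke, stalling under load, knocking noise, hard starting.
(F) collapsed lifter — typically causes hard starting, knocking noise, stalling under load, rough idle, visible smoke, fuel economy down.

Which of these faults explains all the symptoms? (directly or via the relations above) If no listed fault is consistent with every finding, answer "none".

F

Per-candidate check:
(A) failing water pump — does not account for fuel economy down, stalling under load, hard starting
(B) faulty oxygen sensor — visible smoke ✓; rough idle ✓; fuel economy down ✓; stalling under load ✗; knocking noise ✓; hard starting ✓
(C) seized caliper — visible smoke ✓; rough idle ✗; fuel economy down ✓; stalling under load ✗; knocking noise ✗; hard starting ✗
(D) clogged fuel injector — visible smoke ✓; rough idle ✗; fuel economy down ✓; stalling under load ✓; knocking noise ✓; hard starting ✓
(E) vacuum leak — fails on fuel economy down (predicts fuel economy normal, not fuel economy down)
(F) collapsed lifter — visible smoke ✓; rough idle ✓; fuel economy down ✓; stalling under load ✓; knocking noise ✓; hard starting ✓
(F) alone accounts for all the evidence.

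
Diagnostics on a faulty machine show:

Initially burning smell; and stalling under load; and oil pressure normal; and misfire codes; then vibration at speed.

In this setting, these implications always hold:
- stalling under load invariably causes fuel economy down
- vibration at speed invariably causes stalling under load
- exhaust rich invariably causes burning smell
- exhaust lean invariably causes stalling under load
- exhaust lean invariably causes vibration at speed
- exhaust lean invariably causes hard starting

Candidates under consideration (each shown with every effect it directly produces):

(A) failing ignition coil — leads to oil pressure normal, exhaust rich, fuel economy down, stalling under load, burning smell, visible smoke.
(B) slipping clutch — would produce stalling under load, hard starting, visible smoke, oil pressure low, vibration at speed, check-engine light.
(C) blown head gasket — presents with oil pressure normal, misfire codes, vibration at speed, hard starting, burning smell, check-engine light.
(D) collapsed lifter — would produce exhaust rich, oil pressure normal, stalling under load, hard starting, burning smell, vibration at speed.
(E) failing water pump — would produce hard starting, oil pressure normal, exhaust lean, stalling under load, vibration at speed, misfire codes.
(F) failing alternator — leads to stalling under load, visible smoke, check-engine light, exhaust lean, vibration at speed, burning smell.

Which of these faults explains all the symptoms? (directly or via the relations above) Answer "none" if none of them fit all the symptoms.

For each candidate, compare predicted effects to what was observed:
(A) failing ignition coil — burning smell ✓; stalling under load ✓; oil pressure normal ✓; misfire codes ✗; vibration at speed ✗
(B) slipping clutch — fails on burning smell, oil pressure normal, misfire codes (predicts oil pressure low, not oil pressure normal)
(C) blown head gasket — burning smell ✓; stalling under load ✓ (by vibration at speed → stalling under load); oil pressure normal ✓; misfire codes ✓; vibration at speed ✓
(D) collapsed lifter — burning smell ✓; stalling under load ✓; oil pressure normal ✓; misfire codes ✗; vibration at speed ✓
(E) failing water pump — does not account for burning smell
(F) failing alternator — does not account for oil pressure normal, misfire codes
Only (C) is consistent with every observation.

C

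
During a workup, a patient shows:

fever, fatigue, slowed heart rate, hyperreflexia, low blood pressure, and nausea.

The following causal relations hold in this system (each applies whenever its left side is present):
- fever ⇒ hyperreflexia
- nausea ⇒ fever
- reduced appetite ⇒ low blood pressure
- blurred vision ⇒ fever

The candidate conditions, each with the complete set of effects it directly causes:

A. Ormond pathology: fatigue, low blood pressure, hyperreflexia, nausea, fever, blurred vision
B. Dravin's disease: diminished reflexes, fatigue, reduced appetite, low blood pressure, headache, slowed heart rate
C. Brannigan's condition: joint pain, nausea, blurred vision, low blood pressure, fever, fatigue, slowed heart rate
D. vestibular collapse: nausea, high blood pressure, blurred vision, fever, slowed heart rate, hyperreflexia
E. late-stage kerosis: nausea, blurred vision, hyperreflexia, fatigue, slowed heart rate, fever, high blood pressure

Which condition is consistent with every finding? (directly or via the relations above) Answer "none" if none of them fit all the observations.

C

Checking each candidate against the observations:
(A) Ormond pathology — fever yes; fatigue yes; slowed heart rate NO; hyperreflexia yes; low blood pressure yes; nausea yes
(B) Dravin's disease — fails on fever, hyperreflexia, nausea (predicts diminished reflexes, not hyperreflexia)
(C) Brannigan's condition — accounts for every observation (hyperreflexia through fever → hyperreflexia)
(D) vestibular collapse — fails on fatigue, low blood pressure (predicts high blood pressure, not low blood pressure)
(E) late-stage kerosis — fails on low blood pressure (predicts high blood pressure, not low blood pressure)
Only (C) is consistent with every observation.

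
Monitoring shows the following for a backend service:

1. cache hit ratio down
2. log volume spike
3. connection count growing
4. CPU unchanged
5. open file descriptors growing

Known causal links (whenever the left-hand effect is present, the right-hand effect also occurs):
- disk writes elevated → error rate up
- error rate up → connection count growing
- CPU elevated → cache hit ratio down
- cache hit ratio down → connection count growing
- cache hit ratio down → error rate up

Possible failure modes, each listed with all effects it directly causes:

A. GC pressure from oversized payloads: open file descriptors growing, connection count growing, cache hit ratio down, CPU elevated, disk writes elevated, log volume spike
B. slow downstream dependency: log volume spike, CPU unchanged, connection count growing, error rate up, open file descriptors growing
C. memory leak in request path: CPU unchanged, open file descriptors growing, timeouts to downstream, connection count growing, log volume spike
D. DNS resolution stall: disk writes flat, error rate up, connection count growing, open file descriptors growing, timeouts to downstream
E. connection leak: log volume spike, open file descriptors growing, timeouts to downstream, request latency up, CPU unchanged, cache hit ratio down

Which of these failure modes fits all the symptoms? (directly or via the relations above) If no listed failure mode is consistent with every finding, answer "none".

For each candidate, compare predicted effects to what was observed:
(A) GC pressure from oversized payloads — cache hit ratio down match; log volume spike match; connection count growing match; CPU unchanged miss; open file descriptors growing match
(B) slow downstream dependency — cache hit ratio down miss; log volume spike match; connection count growing match; CPU unchanged match; open file descriptors growing match
(C) memory leak in request path — does not account for cache hit ratio down
(D) DNS resolution stall — does not account for cache hit ratio down, log volume spike, CPU unchanged
(E) connection leak — cache hit ratio down match; log volume spike match; connection count growing match (by cache hit ratio down → connection count growing); CPU unchanged match; open file descriptors growing match
(E) is the only candidate with no mismatches.

E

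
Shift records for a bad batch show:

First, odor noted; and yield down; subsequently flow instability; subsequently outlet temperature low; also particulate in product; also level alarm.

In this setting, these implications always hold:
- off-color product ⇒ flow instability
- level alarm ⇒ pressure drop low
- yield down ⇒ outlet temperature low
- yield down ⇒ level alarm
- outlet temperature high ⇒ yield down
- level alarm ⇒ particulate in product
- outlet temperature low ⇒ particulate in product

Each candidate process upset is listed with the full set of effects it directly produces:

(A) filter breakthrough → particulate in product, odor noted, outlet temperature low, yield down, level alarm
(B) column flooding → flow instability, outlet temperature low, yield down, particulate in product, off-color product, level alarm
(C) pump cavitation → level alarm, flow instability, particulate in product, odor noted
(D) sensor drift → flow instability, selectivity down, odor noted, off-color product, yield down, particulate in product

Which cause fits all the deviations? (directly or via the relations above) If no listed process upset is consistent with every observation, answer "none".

Checking each candidate against the observations:
(A) filter breakthrough — does not account for flow instability
(B) column flooding — odor noted -; yield down +; flow instability +; outlet temperature low +; particulate in product +; level alarm +
(C) pump cavitation — does not account for yield down, outlet temperature low
(D) sensor drift — accounts for every observation (outlet temperature low through yield down → outlet temperature low)
(D) alone accounts for all the evidence.

D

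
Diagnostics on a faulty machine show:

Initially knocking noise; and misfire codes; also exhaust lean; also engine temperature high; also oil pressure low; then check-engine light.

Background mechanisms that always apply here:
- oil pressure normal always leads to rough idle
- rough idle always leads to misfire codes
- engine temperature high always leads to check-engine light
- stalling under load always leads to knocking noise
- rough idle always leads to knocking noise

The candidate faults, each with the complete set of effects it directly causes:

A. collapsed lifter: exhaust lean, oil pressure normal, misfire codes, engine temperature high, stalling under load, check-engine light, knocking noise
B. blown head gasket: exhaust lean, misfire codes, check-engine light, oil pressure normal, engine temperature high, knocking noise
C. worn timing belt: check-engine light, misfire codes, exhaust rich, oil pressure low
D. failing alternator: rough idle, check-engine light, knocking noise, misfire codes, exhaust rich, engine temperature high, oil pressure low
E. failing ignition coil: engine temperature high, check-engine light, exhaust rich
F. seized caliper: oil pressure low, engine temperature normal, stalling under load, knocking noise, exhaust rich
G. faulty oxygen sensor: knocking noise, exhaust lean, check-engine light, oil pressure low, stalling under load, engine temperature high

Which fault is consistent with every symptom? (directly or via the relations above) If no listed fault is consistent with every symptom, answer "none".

For each candidate, compare predicted effects to what was observed:
(A) collapsed lifter — knocking noise yes; misfire codes yes; exhaust lean yes; engine temperature high yes; oil pressure low NO; check-engine light yes
(B) blown head gasket — fails on oil pressure low (predicts oil pressure normal, not oil pressure low)
(C) worn timing belt — knocking noise NO; misfire codes yes; exhaust lean NO; engine temperature high NO; oil pressure low yes; check-engine light yes
(D) failing alternator — knocking noise yes; misfire codes yes; exhaust lean NO; engine temperature high yes; oil pressure low yes; check-engine light yes
(E) failing ignition coil — knocking noise NO; misfire codes NO; exhaust lean NO; engine temperature high yes; oil pressure low NO; check-engine light yes
(F) seized caliper — fails on misfire codes, exhaust lean, engine temperature high, check-engine light (predicts exhaust rich, not exhaust lean; predicts engine temperature normal, not engine temperature high)
(G) faulty oxygen sensor — does not account for misfire codes
None of the listed candidates fits everything.

none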